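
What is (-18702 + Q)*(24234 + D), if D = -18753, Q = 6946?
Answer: -64434636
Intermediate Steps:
(-18702 + Q)*(24234 + D) = (-18702 + 6946)*(24234 - 18753) = -11756*5481 = -64434636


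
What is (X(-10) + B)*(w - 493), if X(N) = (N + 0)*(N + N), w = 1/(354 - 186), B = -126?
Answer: -3064451/84 ≈ -36482.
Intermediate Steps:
w = 1/168 ≈ 0.0059524
X(N) = 2*N**2 (X(N) = N*(2*N) = 2*N**2)
(X(-10) + B)*(w - 493) = (2*(-10)**2 - 126)*(1/168 - 493) = (2*100 - 126)*(-82823/168) = (200 - 126)*(-82823/168) = 74*(-82823/168) = -3064451/84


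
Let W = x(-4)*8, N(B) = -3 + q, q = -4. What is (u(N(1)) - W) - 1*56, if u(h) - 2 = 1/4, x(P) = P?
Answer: -87/4 ≈ -21.750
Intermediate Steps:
N(B) = -7 (N(B) = -3 - 4 = -7)
u(h) = 9/4 (u(h) = 2 + 1/4 = 2 + ¼ = 9/4)
W = -32 (W = -4*8 = -32)
(u(N(1)) - W) - 1*56 = (9/4 - 1*(-32)) - 1*56 = (9/4 + 32) - 56 = 137/4 - 56 = -87/4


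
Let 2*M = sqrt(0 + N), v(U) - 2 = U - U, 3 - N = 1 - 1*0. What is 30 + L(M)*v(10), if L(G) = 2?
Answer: 34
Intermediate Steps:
N = 2 (N = 3 - (1 - 1*0) = 3 - (1 + 0) = 3 - 1*1 = 3 - 1 = 2)
v(U) = 2 (v(U) = 2 + (U - U) = 2 + 0 = 2)
M = sqrt(2)/2 (M = sqrt(0 + 2)/2 = sqrt(2)/2 ≈ 0.70711)
30 + L(M)*v(10) = 30 + 2*2 = 30 + 4 = 34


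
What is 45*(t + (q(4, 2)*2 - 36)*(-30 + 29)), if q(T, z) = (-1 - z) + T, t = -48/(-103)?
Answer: 159750/103 ≈ 1551.0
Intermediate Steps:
t = 48/103 (t = -48*(-1/103) = 48/103 ≈ 0.46602)
q(T, z) = -1 + T - z
45*(t + (q(4, 2)*2 - 36)*(-30 + 29)) = 45*(48/103 + ((-1 + 4 - 1*2)*2 - 36)*(-30 + 29)) = 45*(48/103 + ((-1 + 4 - 2)*2 - 36)*(-1)) = 45*(48/103 + (1*2 - 36)*(-1)) = 45*(48/103 + (2 - 36)*(-1)) = 45*(48/103 - 34*(-1)) = 45*(48/103 + 34) = 45*(3550/103) = 159750/103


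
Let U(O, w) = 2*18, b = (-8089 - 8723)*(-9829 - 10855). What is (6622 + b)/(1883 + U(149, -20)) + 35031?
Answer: 4108619/19 ≈ 2.1624e+5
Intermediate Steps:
b = 347739408 (b = -16812*(-20684) = 347739408)
U(O, w) = 36
(6622 + b)/(1883 + U(149, -20)) + 35031 = (6622 + 347739408)/(1883 + 36) + 35031 = 347746030/1919 + 35031 = 347746030*(1/1919) + 35031 = 3443030/19 + 35031 = 4108619/19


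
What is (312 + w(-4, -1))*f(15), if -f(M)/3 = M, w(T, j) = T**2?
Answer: -14760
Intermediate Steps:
f(M) = -3*M
(312 + w(-4, -1))*f(15) = (312 + (-4)**2)*(-3*15) = (312 + 16)*(-45) = 328*(-45) = -14760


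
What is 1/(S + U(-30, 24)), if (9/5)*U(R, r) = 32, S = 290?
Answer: 9/2770 ≈ 0.0032491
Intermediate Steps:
U(R, r) = 160/9 (U(R, r) = (5/9)*32 = 160/9)
1/(S + U(-30, 24)) = 1/(290 + 160/9) = 1/(2770/9) = 9/2770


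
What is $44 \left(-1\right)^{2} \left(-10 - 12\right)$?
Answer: $-968$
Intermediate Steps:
$44 \left(-1\right)^{2} \left(-10 - 12\right) = 44 \cdot 1 \left(-10 - 12\right) = 44 \left(-22\right) = -968$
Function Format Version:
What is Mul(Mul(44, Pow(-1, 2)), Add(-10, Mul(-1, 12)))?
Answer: -968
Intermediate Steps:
Mul(Mul(44, Pow(-1, 2)), Add(-10, Mul(-1, 12))) = Mul(Mul(44, 1), Add(-10, -12)) = Mul(44, -22) = -968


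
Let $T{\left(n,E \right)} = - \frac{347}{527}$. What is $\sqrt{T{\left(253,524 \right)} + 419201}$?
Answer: $\frac{2 \sqrt{29106022915}}{527} \approx 647.46$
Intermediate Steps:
$T{\left(n,E \right)} = - \frac{347}{527}$ ($T{\left(n,E \right)} = \left(-347\right) \frac{1}{527} = - \frac{347}{527}$)
$\sqrt{T{\left(253,524 \right)} + 419201} = \sqrt{- \frac{347}{527} + 419201} = \sqrt{\frac{220918580}{527}} = \frac{2 \sqrt{29106022915}}{527}$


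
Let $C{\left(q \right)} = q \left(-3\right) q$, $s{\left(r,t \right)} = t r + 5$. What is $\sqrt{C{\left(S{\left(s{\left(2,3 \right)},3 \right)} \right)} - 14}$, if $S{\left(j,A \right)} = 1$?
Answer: $i \sqrt{17} \approx 4.1231 i$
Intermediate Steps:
$s{\left(r,t \right)} = 5 + r t$ ($s{\left(r,t \right)} = r t + 5 = 5 + r t$)
$C{\left(q \right)} = - 3 q^{2}$ ($C{\left(q \right)} = - 3 q q = - 3 q^{2}$)
$\sqrt{C{\left(S{\left(s{\left(2,3 \right)},3 \right)} \right)} - 14} = \sqrt{- 3 \cdot 1^{2} - 14} = \sqrt{\left(-3\right) 1 - 14} = \sqrt{-3 - 14} = \sqrt{-17} = i \sqrt{17}$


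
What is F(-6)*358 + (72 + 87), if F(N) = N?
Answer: -1989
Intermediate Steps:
F(-6)*358 + (72 + 87) = -6*358 + (72 + 87) = -2148 + 159 = -1989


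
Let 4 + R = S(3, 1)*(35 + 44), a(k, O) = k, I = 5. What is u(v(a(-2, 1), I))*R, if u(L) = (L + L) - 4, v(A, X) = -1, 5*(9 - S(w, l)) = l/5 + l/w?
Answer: -104786/25 ≈ -4191.4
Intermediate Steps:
S(w, l) = 9 - l/25 - l/(5*w) (S(w, l) = 9 - (l/5 + l/w)/5 = 9 + (-l/25 - l/(5*w)) = 9 - l/25 - l/(5*w))
u(L) = -4 + 2*L (u(L) = 2*L - 4 = -4 + 2*L)
R = 52393/75 (R = -4 + (9 - 1/25*1 - ⅕*1/3)*(35 + 44) = -4 + (9 - 1/25 - ⅕*1*⅓)*79 = -4 + (9 - 1/25 - 1/15)*79 = -4 + (667/75)*79 = -4 + 52693/75 = 52393/75 ≈ 698.57)
u(v(a(-2, 1), I))*R = (-4 + 2*(-1))*(52393/75) = (-4 - 2)*(52393/75) = -6*52393/75 = -104786/25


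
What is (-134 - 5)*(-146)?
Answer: 20294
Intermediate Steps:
(-134 - 5)*(-146) = -139*(-146) = 20294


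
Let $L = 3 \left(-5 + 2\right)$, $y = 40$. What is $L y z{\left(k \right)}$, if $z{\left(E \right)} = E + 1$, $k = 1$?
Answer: $-720$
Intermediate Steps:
$z{\left(E \right)} = 1 + E$
$L = -9$ ($L = 3 \left(-3\right) = -9$)
$L y z{\left(k \right)} = \left(-9\right) 40 \left(1 + 1\right) = \left(-360\right) 2 = -720$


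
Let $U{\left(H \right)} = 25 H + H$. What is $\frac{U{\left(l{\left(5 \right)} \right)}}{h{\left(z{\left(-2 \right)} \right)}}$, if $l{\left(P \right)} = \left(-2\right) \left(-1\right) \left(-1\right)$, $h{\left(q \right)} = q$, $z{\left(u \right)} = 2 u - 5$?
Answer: $\frac{52}{9} \approx 5.7778$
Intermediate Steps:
$z{\left(u \right)} = -5 + 2 u$
$l{\left(P \right)} = -2$ ($l{\left(P \right)} = 2 \left(-1\right) = -2$)
$U{\left(H \right)} = 26 H$
$\frac{U{\left(l{\left(5 \right)} \right)}}{h{\left(z{\left(-2 \right)} \right)}} = \frac{26 \left(-2\right)}{-5 + 2 \left(-2\right)} = - \frac{52}{-5 - 4} = - \frac{52}{-9} = \left(-52\right) \left(- \frac{1}{9}\right) = \frac{52}{9}$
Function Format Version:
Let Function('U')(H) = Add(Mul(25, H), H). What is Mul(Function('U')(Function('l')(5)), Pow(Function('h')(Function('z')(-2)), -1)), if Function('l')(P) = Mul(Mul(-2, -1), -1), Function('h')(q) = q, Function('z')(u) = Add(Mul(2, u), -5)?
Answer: Rational(52, 9) ≈ 5.7778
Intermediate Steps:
Function('z')(u) = Add(-5, Mul(2, u))
Function('l')(P) = -2 (Function('l')(P) = Mul(2, -1) = -2)
Function('U')(H) = Mul(26, H)
Mul(Function('U')(Function('l')(5)), Pow(Function('h')(Function('z')(-2)), -1)) = Mul(Mul(26, -2), Pow(Add(-5, Mul(2, -2)), -1)) = Mul(-52, Pow(Add(-5, -4), -1)) = Mul(-52, Pow(-9, -1)) = Mul(-52, Rational(-1, 9)) = Rational(52, 9)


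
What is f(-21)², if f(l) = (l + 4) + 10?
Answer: 49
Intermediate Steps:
f(l) = 14 + l (f(l) = (4 + l) + 10 = 14 + l)
f(-21)² = (14 - 21)² = (-7)² = 49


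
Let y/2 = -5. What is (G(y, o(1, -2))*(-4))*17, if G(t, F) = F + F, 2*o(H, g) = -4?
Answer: 272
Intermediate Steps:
y = -10 (y = 2*(-5) = -10)
o(H, g) = -2 (o(H, g) = (½)*(-4) = -2)
G(t, F) = 2*F
(G(y, o(1, -2))*(-4))*17 = ((2*(-2))*(-4))*17 = -4*(-4)*17 = 16*17 = 272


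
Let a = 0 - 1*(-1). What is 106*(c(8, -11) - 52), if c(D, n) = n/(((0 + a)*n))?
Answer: -5406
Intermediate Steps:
a = 1 (a = 0 + 1 = 1)
c(D, n) = 1 (c(D, n) = n/(((0 + 1)*n)) = n/((1*n)) = n/n = 1)
106*(c(8, -11) - 52) = 106*(1 - 52) = 106*(-51) = -5406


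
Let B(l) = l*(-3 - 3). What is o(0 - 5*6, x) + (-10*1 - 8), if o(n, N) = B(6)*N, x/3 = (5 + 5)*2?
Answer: -2178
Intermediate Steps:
B(l) = -6*l (B(l) = l*(-6) = -6*l)
x = 60 (x = 3*((5 + 5)*2) = 3*(10*2) = 3*20 = 60)
o(n, N) = -36*N (o(n, N) = (-6*6)*N = -36*N)
o(0 - 5*6, x) + (-10*1 - 8) = -36*60 + (-10*1 - 8) = -2160 + (-10 - 8) = -2160 - 18 = -2178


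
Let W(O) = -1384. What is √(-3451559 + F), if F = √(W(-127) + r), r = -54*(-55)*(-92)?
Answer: √(-3451559 + 8*I*√4291) ≈ 0.14 + 1857.8*I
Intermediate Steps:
r = -273240 (r = 2970*(-92) = -273240)
F = 8*I*√4291 (F = √(-1384 - 273240) = √(-274624) = 8*I*√4291 ≈ 524.05*I)
√(-3451559 + F) = √(-3451559 + 8*I*√4291)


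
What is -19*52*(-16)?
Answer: 15808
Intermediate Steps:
-19*52*(-16) = -988*(-16) = 15808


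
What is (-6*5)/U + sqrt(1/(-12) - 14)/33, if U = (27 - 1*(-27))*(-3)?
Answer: 5/27 + 13*I*sqrt(3)/198 ≈ 0.18519 + 0.11372*I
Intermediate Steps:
U = -162 (U = (27 + 27)*(-3) = 54*(-3) = -162)
(-6*5)/U + sqrt(1/(-12) - 14)/33 = -6*5/(-162) + sqrt(1/(-12) - 14)/33 = -30*(-1/162) + sqrt(-1/12 - 14)*(1/33) = 5/27 + sqrt(-169/12)*(1/33) = 5/27 + (13*I*sqrt(3)/6)*(1/33) = 5/27 + 13*I*sqrt(3)/198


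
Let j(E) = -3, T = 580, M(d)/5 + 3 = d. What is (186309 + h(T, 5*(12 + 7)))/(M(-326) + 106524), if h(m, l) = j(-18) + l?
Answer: 186401/104879 ≈ 1.7773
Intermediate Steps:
M(d) = -15 + 5*d
h(m, l) = -3 + l
(186309 + h(T, 5*(12 + 7)))/(M(-326) + 106524) = (186309 + (-3 + 5*(12 + 7)))/((-15 + 5*(-326)) + 106524) = (186309 + (-3 + 5*19))/((-15 - 1630) + 106524) = (186309 + (-3 + 95))/(-1645 + 106524) = (186309 + 92)/104879 = 186401*(1/104879) = 186401/104879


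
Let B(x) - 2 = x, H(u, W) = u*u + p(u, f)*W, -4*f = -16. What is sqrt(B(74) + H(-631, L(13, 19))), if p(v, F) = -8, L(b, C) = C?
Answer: sqrt(398085) ≈ 630.94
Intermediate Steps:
f = 4 (f = -1/4*(-16) = 4)
H(u, W) = u**2 - 8*W (H(u, W) = u*u - 8*W = u**2 - 8*W)
B(x) = 2 + x
sqrt(B(74) + H(-631, L(13, 19))) = sqrt((2 + 74) + ((-631)**2 - 8*19)) = sqrt(76 + (398161 - 152)) = sqrt(76 + 398009) = sqrt(398085)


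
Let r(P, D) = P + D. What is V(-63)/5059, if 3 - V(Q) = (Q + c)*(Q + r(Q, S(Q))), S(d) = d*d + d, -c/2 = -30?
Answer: 11343/5059 ≈ 2.2421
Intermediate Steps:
c = 60 (c = -2*(-30) = 60)
S(d) = d + d² (S(d) = d² + d = d + d²)
r(P, D) = D + P
V(Q) = 3 - (60 + Q)*(2*Q + Q*(1 + Q)) (V(Q) = 3 - (Q + 60)*(Q + (Q*(1 + Q) + Q)) = 3 - (60 + Q)*(Q + (Q + Q*(1 + Q))) = 3 - (60 + Q)*(2*Q + Q*(1 + Q)))
V(-63)/5059 = (3 - 1*(-63)³ - 180*(-63) - 63*(-63)²)/5059 = (3 - 1*(-250047) + 11340 - 63*3969)*(1/5059) = (3 + 250047 + 11340 - 250047)*(1/5059) = 11343*(1/5059) = 11343/5059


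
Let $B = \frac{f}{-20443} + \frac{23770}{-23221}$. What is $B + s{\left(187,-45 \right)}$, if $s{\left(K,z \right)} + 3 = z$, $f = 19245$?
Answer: $- \frac{23718749599}{474706903} \approx -49.965$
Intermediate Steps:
$s{\left(K,z \right)} = -3 + z$
$B = - \frac{932818255}{474706903}$ ($B = \frac{19245}{-20443} + \frac{23770}{-23221} = 19245 \left(- \frac{1}{20443}\right) + 23770 \left(- \frac{1}{23221}\right) = - \frac{19245}{20443} - \frac{23770}{23221} = - \frac{932818255}{474706903} \approx -1.965$)
$B + s{\left(187,-45 \right)} = - \frac{932818255}{474706903} - 48 = - \frac{23718749599}{474706903}$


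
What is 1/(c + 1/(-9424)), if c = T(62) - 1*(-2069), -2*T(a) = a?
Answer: 9424/19206111 ≈ 0.00049068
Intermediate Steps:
T(a) = -a/2
c = 2038 (c = -½*62 - 1*(-2069) = -31 + 2069 = 2038)
1/(c + 1/(-9424)) = 1/(2038 + 1/(-9424)) = 1/(2038 - 1/9424) = 1/(19206111/9424) = 9424/19206111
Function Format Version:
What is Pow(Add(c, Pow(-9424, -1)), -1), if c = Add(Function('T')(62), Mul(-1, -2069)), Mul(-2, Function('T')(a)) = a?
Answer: Rational(9424, 19206111) ≈ 0.00049068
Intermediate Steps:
Function('T')(a) = Mul(Rational(-1, 2), a)
c = 2038 (c = Add(Mul(Rational(-1, 2), 62), Mul(-1, -2069)) = Add(-31, 2069) = 2038)
Pow(Add(c, Pow(-9424, -1)), -1) = Pow(Add(2038, Pow(-9424, -1)), -1) = Pow(Add(2038, Rational(-1, 9424)), -1) = Pow(Rational(19206111, 9424), -1) = Rational(9424, 19206111)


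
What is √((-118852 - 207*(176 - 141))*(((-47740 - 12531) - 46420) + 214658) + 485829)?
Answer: I*√13613828970 ≈ 1.1668e+5*I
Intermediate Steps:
√((-118852 - 207*(176 - 141))*(((-47740 - 12531) - 46420) + 214658) + 485829) = √((-118852 - 207*35)*((-60271 - 46420) + 214658) + 485829) = √((-118852 - 7245)*(-106691 + 214658) + 485829) = √(-126097*107967 + 485829) = √(-13614314799 + 485829) = √(-13613828970) = I*√13613828970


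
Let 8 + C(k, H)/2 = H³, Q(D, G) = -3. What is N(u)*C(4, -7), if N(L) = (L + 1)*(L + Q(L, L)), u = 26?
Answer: -435942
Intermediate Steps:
C(k, H) = -16 + 2*H³
N(L) = (1 + L)*(-3 + L) (N(L) = (L + 1)*(L - 3) = (1 + L)*(-3 + L))
N(u)*C(4, -7) = (-3 + 26² - 2*26)*(-16 + 2*(-7)³) = (-3 + 676 - 52)*(-16 + 2*(-343)) = 621*(-16 - 686) = 621*(-702) = -435942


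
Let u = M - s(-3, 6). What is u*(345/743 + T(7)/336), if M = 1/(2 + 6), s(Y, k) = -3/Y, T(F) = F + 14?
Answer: -43841/95104 ≈ -0.46098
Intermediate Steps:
T(F) = 14 + F
M = ⅛ (M = 1/8 = ⅛ ≈ 0.12500)
u = -7/8 (u = ⅛ - (-3)/(-3) = ⅛ - (-3)*(-1)/3 = ⅛ - 1*1 = ⅛ - 1 = -7/8 ≈ -0.87500)
u*(345/743 + T(7)/336) = -7*(345/743 + (14 + 7)/336)/8 = -7*(345*(1/743) + 21*(1/336))/8 = -7*(345/743 + 1/16)/8 = -7/8*6263/11888 = -43841/95104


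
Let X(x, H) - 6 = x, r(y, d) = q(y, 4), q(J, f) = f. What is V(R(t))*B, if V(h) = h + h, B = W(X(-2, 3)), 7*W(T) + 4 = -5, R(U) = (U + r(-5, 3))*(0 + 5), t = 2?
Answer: -540/7 ≈ -77.143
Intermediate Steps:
r(y, d) = 4
X(x, H) = 6 + x
R(U) = 20 + 5*U (R(U) = (U + 4)*(0 + 5) = (4 + U)*5 = 20 + 5*U)
W(T) = -9/7 (W(T) = -4/7 + (1/7)*(-5) = -4/7 - 5/7 = -9/7)
B = -9/7 ≈ -1.2857
V(h) = 2*h
V(R(t))*B = (2*(20 + 5*2))*(-9/7) = (2*(20 + 10))*(-9/7) = (2*30)*(-9/7) = 60*(-9/7) = -540/7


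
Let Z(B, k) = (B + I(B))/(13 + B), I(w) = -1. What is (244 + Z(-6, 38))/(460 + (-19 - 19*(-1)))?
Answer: 243/460 ≈ 0.52826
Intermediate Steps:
Z(B, k) = (-1 + B)/(13 + B) (Z(B, k) = (B - 1)/(13 + B) = (-1 + B)/(13 + B))
(244 + Z(-6, 38))/(460 + (-19 - 19*(-1))) = (244 + (-1 - 6)/(13 - 6))/(460 + (-19 - 19*(-1))) = (244 - 7/7)/(460 + (-19 + 19)) = (244 + (1/7)*(-7))/(460 + 0) = (244 - 1)/460 = (1/460)*243 = 243/460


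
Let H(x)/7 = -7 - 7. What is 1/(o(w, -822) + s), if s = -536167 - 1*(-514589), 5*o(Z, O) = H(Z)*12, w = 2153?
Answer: -5/109066 ≈ -4.5844e-5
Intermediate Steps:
H(x) = -98 (H(x) = 7*(-7 - 7) = 7*(-14) = -98)
o(Z, O) = -1176/5 (o(Z, O) = (-98*12)/5 = (⅕)*(-1176) = -1176/5)
s = -21578 (s = -536167 + 514589 = -21578)
1/(o(w, -822) + s) = 1/(-1176/5 - 21578) = 1/(-109066/5) = -5/109066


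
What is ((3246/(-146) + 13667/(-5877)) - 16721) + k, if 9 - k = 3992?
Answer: -8892986846/429021 ≈ -20729.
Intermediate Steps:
k = -3983 (k = 9 - 1*3992 = 9 - 3992 = -3983)
((3246/(-146) + 13667/(-5877)) - 16721) + k = ((3246/(-146) + 13667/(-5877)) - 16721) - 3983 = ((3246*(-1/146) + 13667*(-1/5877)) - 16721) - 3983 = ((-1623/73 - 13667/5877) - 16721) - 3983 = (-10536062/429021 - 16721) - 3983 = -7184196203/429021 - 3983 = -8892986846/429021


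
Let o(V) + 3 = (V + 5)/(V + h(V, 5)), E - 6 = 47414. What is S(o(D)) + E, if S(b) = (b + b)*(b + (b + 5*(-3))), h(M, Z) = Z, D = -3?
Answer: 47496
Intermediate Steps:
E = 47420 (E = 6 + 47414 = 47420)
o(V) = -2 (o(V) = -3 + (V + 5)/(V + 5) = -3 + (5 + V)/(5 + V) = -3 + 1 = -2)
S(b) = 2*b*(-15 + 2*b) (S(b) = (2*b)*(b + (b - 15)) = (2*b)*(b + (-15 + b)) = (2*b)*(-15 + 2*b) = 2*b*(-15 + 2*b))
S(o(D)) + E = 2*(-2)*(-15 + 2*(-2)) + 47420 = 2*(-2)*(-15 - 4) + 47420 = 2*(-2)*(-19) + 47420 = 76 + 47420 = 47496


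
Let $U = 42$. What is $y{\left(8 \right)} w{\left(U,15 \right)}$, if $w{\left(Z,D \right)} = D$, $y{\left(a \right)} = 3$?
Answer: $45$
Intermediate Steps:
$y{\left(8 \right)} w{\left(U,15 \right)} = 3 \cdot 15 = 45$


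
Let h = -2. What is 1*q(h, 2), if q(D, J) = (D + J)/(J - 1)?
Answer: 0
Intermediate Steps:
q(D, J) = (D + J)/(-1 + J)
1*q(h, 2) = 1*((-2 + 2)/(-1 + 2)) = 1*(0/1) = 1*(1*0) = 1*0 = 0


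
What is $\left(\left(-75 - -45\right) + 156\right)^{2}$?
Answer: $15876$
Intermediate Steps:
$\left(\left(-75 - -45\right) + 156\right)^{2} = \left(\left(-75 + 45\right) + 156\right)^{2} = \left(-30 + 156\right)^{2} = 126^{2} = 15876$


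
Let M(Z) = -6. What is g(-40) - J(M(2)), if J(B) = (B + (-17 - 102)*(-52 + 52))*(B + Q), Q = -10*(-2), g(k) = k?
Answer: 44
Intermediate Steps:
Q = 20
J(B) = B*(20 + B) (J(B) = (B + (-17 - 102)*(-52 + 52))*(B + 20) = (B - 119*0)*(20 + B) = (B + 0)*(20 + B) = B*(20 + B))
g(-40) - J(M(2)) = -40 - (-6)*(20 - 6) = -40 - (-6)*14 = -40 - 1*(-84) = -40 + 84 = 44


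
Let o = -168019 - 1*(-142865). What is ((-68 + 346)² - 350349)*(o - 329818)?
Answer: 96930429180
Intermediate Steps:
o = -25154 (o = -168019 + 142865 = -25154)
((-68 + 346)² - 350349)*(o - 329818) = ((-68 + 346)² - 350349)*(-25154 - 329818) = (278² - 350349)*(-354972) = (77284 - 350349)*(-354972) = -273065*(-354972) = 96930429180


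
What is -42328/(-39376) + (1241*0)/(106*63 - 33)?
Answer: 5291/4922 ≈ 1.0750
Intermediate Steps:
-42328/(-39376) + (1241*0)/(106*63 - 33) = -42328*(-1/39376) + 0/(6678 - 33) = 5291/4922 + 0/6645 = 5291/4922 + 0*(1/6645) = 5291/4922 + 0 = 5291/4922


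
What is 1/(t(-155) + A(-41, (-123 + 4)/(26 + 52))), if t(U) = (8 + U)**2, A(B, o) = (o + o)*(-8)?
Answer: 39/843703 ≈ 4.6225e-5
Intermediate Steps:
A(B, o) = -16*o (A(B, o) = (2*o)*(-8) = -16*o)
1/(t(-155) + A(-41, (-123 + 4)/(26 + 52))) = 1/((8 - 155)**2 - 16*(-123 + 4)/(26 + 52)) = 1/((-147)**2 - (-1904)/78) = 1/(21609 - (-1904)/78) = 1/(21609 - 16*(-119/78)) = 1/(21609 + 952/39) = 1/(843703/39) = 39/843703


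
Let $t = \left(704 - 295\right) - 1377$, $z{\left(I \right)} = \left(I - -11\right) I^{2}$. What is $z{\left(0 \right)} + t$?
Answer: $-968$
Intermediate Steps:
$z{\left(I \right)} = I^{2} \left(11 + I\right)$ ($z{\left(I \right)} = \left(I + 11\right) I^{2} = \left(11 + I\right) I^{2} = I^{2} \left(11 + I\right)$)
$t = -968$ ($t = 409 - 1377 = -968$)
$z{\left(0 \right)} + t = 0^{2} \left(11 + 0\right) - 968 = 0 \cdot 11 - 968 = 0 - 968 = -968$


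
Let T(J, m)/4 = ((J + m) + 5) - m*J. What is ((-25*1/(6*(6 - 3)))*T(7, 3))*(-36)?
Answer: -1200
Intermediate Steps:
T(J, m) = 20 + 4*J + 4*m - 4*J*m (T(J, m) = 4*(((J + m) + 5) - m*J) = 4*((5 + J + m) - J*m) = 4*(5 + J + m - J*m) = 20 + 4*J + 4*m - 4*J*m)
((-25*1/(6*(6 - 3)))*T(7, 3))*(-36) = ((-25*1/(6*(6 - 3)))*(20 + 4*7 + 4*3 - 4*7*3))*(-36) = ((-25/(6*3))*(20 + 28 + 12 - 84))*(-36) = (-25/18*(-24))*(-36) = (-25*1/18*(-24))*(-36) = -25/18*(-24)*(-36) = (100/3)*(-36) = -1200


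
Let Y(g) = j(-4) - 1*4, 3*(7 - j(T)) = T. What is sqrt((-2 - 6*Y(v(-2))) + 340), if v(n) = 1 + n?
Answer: 2*sqrt(78) ≈ 17.664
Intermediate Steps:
j(T) = 7 - T/3
Y(g) = 13/3 (Y(g) = (7 - 1/3*(-4)) - 1*4 = (7 + 4/3) - 4 = 25/3 - 4 = 13/3)
sqrt((-2 - 6*Y(v(-2))) + 340) = sqrt((-2 - 6*13/3) + 340) = sqrt((-2 - 26) + 340) = sqrt(-28 + 340) = sqrt(312) = 2*sqrt(78)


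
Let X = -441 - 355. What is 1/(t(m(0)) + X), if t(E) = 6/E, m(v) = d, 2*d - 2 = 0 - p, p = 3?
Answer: -1/808 ≈ -0.0012376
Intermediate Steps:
d = -1/2 (d = 1 + (0 - 1*3)/2 = 1 + (0 - 3)/2 = 1 + (1/2)*(-3) = 1 - 3/2 = -1/2 ≈ -0.50000)
m(v) = -1/2
X = -796
1/(t(m(0)) + X) = 1/(6/(-1/2) - 796) = 1/(6*(-2) - 796) = 1/(-12 - 796) = 1/(-808) = -1/808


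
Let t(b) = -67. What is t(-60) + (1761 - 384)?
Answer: 1310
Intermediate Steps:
t(-60) + (1761 - 384) = -67 + (1761 - 384) = -67 + 1377 = 1310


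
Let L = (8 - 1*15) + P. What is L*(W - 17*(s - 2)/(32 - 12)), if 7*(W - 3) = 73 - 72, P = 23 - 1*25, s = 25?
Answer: 20673/140 ≈ 147.66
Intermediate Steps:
P = -2 (P = 23 - 25 = -2)
W = 22/7 (W = 3 + (73 - 72)/7 = 3 + (⅐)*1 = 3 + ⅐ = 22/7 ≈ 3.1429)
L = -9 (L = (8 - 1*15) - 2 = (8 - 15) - 2 = -7 - 2 = -9)
L*(W - 17*(s - 2)/(32 - 12)) = -9*(22/7 - 17*(25 - 2)/(32 - 12)) = -9*(22/7 - 17/(20/23)) = -9*(22/7 - 17/(20*(1/23))) = -9*(22/7 - 17/20/23) = -9*(22/7 - 17*23/20) = -9*(22/7 - 391/20) = -9*(-2297/140) = 20673/140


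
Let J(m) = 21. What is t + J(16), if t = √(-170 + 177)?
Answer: 21 + √7 ≈ 23.646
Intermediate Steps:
t = √7 ≈ 2.6458
t + J(16) = √7 + 21 = 21 + √7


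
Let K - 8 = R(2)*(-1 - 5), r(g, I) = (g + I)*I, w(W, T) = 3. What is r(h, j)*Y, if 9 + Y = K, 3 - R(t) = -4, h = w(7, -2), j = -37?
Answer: -54094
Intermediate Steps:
h = 3
R(t) = 7 (R(t) = 3 - 1*(-4) = 3 + 4 = 7)
r(g, I) = I*(I + g) (r(g, I) = (I + g)*I = I*(I + g))
K = -34 (K = 8 + 7*(-1 - 5) = 8 + 7*(-6) = 8 - 42 = -34)
Y = -43 (Y = -9 - 34 = -43)
r(h, j)*Y = -37*(-37 + 3)*(-43) = -37*(-34)*(-43) = 1258*(-43) = -54094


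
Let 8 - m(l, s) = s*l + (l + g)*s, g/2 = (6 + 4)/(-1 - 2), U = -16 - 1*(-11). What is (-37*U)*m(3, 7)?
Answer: 7030/3 ≈ 2343.3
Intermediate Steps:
U = -5 (U = -16 + 11 = -5)
g = -20/3 (g = 2*((6 + 4)/(-1 - 2)) = 2*(10/(-3)) = 2*(10*(-⅓)) = 2*(-10/3) = -20/3 ≈ -6.6667)
m(l, s) = 8 - l*s - s*(-20/3 + l) (m(l, s) = 8 - (s*l + (l - 20/3)*s) = 8 - (l*s + (-20/3 + l)*s) = 8 - (l*s + s*(-20/3 + l)) = 8 + (-l*s - s*(-20/3 + l)) = 8 - l*s - s*(-20/3 + l))
(-37*U)*m(3, 7) = (-37*(-5))*(8 + (20/3)*7 - 2*3*7) = 185*(8 + 140/3 - 42) = 185*(38/3) = 7030/3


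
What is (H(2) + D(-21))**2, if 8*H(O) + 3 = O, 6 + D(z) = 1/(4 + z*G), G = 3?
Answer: 8404201/222784 ≈ 37.724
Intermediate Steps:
D(z) = -6 + 1/(4 + 3*z) (D(z) = -6 + 1/(4 + z*3) = -6 + 1/(4 + 3*z))
H(O) = -3/8 + O/8
(H(2) + D(-21))**2 = ((-3/8 + (1/8)*2) + (-23 - 18*(-21))/(4 + 3*(-21)))**2 = ((-3/8 + 1/4) + (-23 + 378)/(4 - 63))**2 = (-1/8 + 355/(-59))**2 = (-1/8 - 1/59*355)**2 = (-1/8 - 355/59)**2 = (-2899/472)**2 = 8404201/222784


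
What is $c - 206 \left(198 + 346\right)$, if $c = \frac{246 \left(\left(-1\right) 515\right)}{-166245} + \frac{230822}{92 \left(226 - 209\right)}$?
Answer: $- \frac{969962449099}{8666906} \approx -1.1192 \cdot 10^{5}$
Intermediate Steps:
$c = \frac{1285704885}{8666906}$ ($c = 246 \left(-515\right) \left(- \frac{1}{166245}\right) + \frac{230822}{92 \cdot 17} = \left(-126690\right) \left(- \frac{1}{166245}\right) + \frac{230822}{1564} = \frac{8446}{11083} + 230822 \cdot \frac{1}{1564} = \frac{8446}{11083} + \frac{115411}{782} = \frac{1285704885}{8666906} \approx 148.35$)
$c - 206 \left(198 + 346\right) = \frac{1285704885}{8666906} - 206 \left(198 + 346\right) = \frac{1285704885}{8666906} - 112064 = - \frac{969962449099}{8666906}$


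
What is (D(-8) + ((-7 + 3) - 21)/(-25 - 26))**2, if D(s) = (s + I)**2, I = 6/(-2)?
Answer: 38390416/2601 ≈ 14760.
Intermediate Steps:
I = -3 (I = 6*(-1/2) = -3)
D(s) = (-3 + s)**2 (D(s) = (s - 3)**2 = (-3 + s)**2)
(D(-8) + ((-7 + 3) - 21)/(-25 - 26))**2 = ((-3 - 8)**2 + ((-7 + 3) - 21)/(-25 - 26))**2 = ((-11)**2 + (-4 - 21)/(-51))**2 = (121 - 25*(-1/51))**2 = (121 + 25/51)**2 = (6196/51)**2 = 38390416/2601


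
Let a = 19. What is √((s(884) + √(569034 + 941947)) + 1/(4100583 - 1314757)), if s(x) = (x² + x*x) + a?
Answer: √(12129636326031516782 + 7760826502276*√1510981)/2785826 ≈ 1250.7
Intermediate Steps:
s(x) = 19 + 2*x² (s(x) = (x² + x*x) + 19 = (x² + x²) + 19 = 2*x² + 19 = 19 + 2*x²)
√((s(884) + √(569034 + 941947)) + 1/(4100583 - 1314757)) = √(((19 + 2*884²) + √(569034 + 941947)) + 1/(4100583 - 1314757)) = √(((19 + 2*781456) + √1510981) + 1/2785826) = √(((19 + 1562912) + √1510981) + 1/2785826) = √((1562931 + √1510981) + 1/2785826) = √(4354053816007/2785826 + √1510981)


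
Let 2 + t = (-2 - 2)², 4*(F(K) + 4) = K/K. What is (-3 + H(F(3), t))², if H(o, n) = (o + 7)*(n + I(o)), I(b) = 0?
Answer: 7225/4 ≈ 1806.3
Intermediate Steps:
F(K) = -15/4 (F(K) = -4 + (K/K)/4 = -4 + (¼)*1 = -4 + ¼ = -15/4)
t = 14 (t = -2 + (-2 - 2)² = -2 + (-4)² = -2 + 16 = 14)
H(o, n) = n*(7 + o) (H(o, n) = (o + 7)*(n + 0) = (7 + o)*n = n*(7 + o))
(-3 + H(F(3), t))² = (-3 + 14*(7 - 15/4))² = (-3 + 14*(13/4))² = (-3 + 91/2)² = (85/2)² = 7225/4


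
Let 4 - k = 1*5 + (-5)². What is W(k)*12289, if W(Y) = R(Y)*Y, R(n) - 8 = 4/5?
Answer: -14058616/5 ≈ -2.8117e+6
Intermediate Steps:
k = -26 (k = 4 - (1*5 + (-5)²) = 4 - (5 + 25) = 4 - 1*30 = 4 - 30 = -26)
R(n) = 44/5 (R(n) = 8 + 4/5 = 8 + 4*(⅕) = 8 + ⅘ = 44/5)
W(Y) = 44*Y/5
W(k)*12289 = ((44/5)*(-26))*12289 = -1144/5*12289 = -14058616/5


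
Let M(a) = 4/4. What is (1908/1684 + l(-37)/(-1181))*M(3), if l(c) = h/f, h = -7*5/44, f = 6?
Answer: 148735703/131261064 ≈ 1.1331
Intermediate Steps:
h = -35/44 (h = -35*1/44 = -35/44 ≈ -0.79545)
l(c) = -35/264 (l(c) = -35/44/6 = -35/44*1/6 = -35/264)
M(a) = 1 (M(a) = 4*(1/4) = 1)
(1908/1684 + l(-37)/(-1181))*M(3) = (1908/1684 - 35/264/(-1181))*1 = (1908*(1/1684) - 35/264*(-1/1181))*1 = (477/421 + 35/311784)*1 = (148735703/131261064)*1 = 148735703/131261064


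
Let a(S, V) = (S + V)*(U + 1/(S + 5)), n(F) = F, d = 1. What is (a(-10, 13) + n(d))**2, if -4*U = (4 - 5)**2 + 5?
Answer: 1681/100 ≈ 16.810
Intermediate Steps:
U = -3/2 (U = -((4 - 5)**2 + 5)/4 = -((-1)**2 + 5)/4 = -(1 + 5)/4 = -1/4*6 = -3/2 ≈ -1.5000)
a(S, V) = (-3/2 + 1/(5 + S))*(S + V) (a(S, V) = (S + V)*(-3/2 + 1/(S + 5)) = (S + V)*(-3/2 + 1/(5 + S)) = (-3/2 + 1/(5 + S))*(S + V))
(a(-10, 13) + n(d))**2 = ((-13*(-10) - 13*13 - 3*(-10)**2 - 3*(-10)*13)/(2*(5 - 10)) + 1)**2 = ((1/2)*(130 - 169 - 3*100 + 390)/(-5) + 1)**2 = ((1/2)*(-1/5)*(130 - 169 - 300 + 390) + 1)**2 = ((1/2)*(-1/5)*51 + 1)**2 = (-51/10 + 1)**2 = (-41/10)**2 = 1681/100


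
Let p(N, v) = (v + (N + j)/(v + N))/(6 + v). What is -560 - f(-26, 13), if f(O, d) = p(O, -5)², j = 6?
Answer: -556385/961 ≈ -578.96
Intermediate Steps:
p(N, v) = (v + (6 + N)/(N + v))/(6 + v) (p(N, v) = (v + (N + 6)/(v + N))/(6 + v) = (v + (6 + N)/(N + v))/(6 + v))
f(O, d) = (31 - 4*O)²/(-5 + O)² (f(O, d) = ((6 + O + (-5)² + O*(-5))/((-5)² + 6*O + 6*(-5) + O*(-5)))² = ((6 + O + 25 - 5*O)/(25 + 6*O - 30 - 5*O))² = ((31 - 4*O)/(-5 + O))² = (31 - 4*O)²/(-5 + O)²)
-560 - f(-26, 13) = -560 - (31 - 4*(-26))²/(-5 - 26)² = -560 - (31 + 104)²/(-31)² = -560 - 135²/961 = -560 - 18225/961 = -556385/961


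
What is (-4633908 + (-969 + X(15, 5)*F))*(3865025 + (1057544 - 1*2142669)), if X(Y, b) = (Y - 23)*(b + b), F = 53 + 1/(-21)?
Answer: -270821685922300/21 ≈ -1.2896e+13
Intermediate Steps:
F = 1112/21 (F = 53 - 1/21 = 1112/21 ≈ 52.952)
X(Y, b) = 2*b*(-23 + Y) (X(Y, b) = (-23 + Y)*(2*b) = 2*b*(-23 + Y))
(-4633908 + (-969 + X(15, 5)*F))*(3865025 + (1057544 - 1*2142669)) = (-4633908 + (-969 + (2*5*(-23 + 15))*(1112/21)))*(3865025 + (1057544 - 1*2142669)) = (-4633908 + (-969 + (2*5*(-8))*(1112/21)))*(3865025 + (1057544 - 2142669)) = (-4633908 + (-969 - 80*1112/21))*(3865025 - 1085125) = (-4633908 + (-969 - 88960/21))*2779900 = (-4633908 - 109309/21)*2779900 = -97421377/21*2779900 = -270821685922300/21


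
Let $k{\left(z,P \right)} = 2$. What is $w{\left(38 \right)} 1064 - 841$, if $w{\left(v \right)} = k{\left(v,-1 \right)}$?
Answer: $1287$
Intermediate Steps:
$w{\left(v \right)} = 2$
$w{\left(38 \right)} 1064 - 841 = 2 \cdot 1064 - 841 = 2128 - 841 = 1287$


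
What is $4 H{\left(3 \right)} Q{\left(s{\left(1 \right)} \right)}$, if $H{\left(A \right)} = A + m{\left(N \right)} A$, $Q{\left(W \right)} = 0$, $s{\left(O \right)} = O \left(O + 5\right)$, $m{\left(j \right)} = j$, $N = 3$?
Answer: $0$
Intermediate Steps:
$s{\left(O \right)} = O \left(5 + O\right)$
$H{\left(A \right)} = 4 A$ ($H{\left(A \right)} = A + 3 A = 4 A$)
$4 H{\left(3 \right)} Q{\left(s{\left(1 \right)} \right)} = 4 \cdot 4 \cdot 3 \cdot 0 = 4 \cdot 12 \cdot 0 = 48 \cdot 0 = 0$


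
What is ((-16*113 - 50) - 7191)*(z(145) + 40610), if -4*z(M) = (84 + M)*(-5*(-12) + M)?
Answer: -1045114255/4 ≈ -2.6128e+8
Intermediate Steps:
z(M) = -(60 + M)*(84 + M)/4 (z(M) = -(84 + M)*(-5*(-12) + M)/4 = -(84 + M)*(60 + M)/4 = -(60 + M)*(84 + M)/4)
((-16*113 - 50) - 7191)*(z(145) + 40610) = ((-16*113 - 50) - 7191)*((-1260 - 36*145 - ¼*145²) + 40610) = ((-1808 - 50) - 7191)*((-1260 - 5220 - ¼*21025) + 40610) = (-1858 - 7191)*((-1260 - 5220 - 21025/4) + 40610) = -9049*(-46945/4 + 40610) = -9049*115495/4 = -1045114255/4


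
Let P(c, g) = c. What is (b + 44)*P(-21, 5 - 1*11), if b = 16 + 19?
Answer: -1659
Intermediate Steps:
b = 35
(b + 44)*P(-21, 5 - 1*11) = (35 + 44)*(-21) = 79*(-21) = -1659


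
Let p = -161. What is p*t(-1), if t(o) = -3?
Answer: 483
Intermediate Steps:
p*t(-1) = -161*(-3) = 483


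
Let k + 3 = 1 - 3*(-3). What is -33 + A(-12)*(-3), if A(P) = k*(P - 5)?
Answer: 324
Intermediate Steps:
k = 7 (k = -3 + (1 - 3*(-3)) = -3 + (1 + 9) = -3 + 10 = 7)
A(P) = -35 + 7*P (A(P) = 7*(P - 5) = 7*(-5 + P) = -35 + 7*P)
-33 + A(-12)*(-3) = -33 + (-35 + 7*(-12))*(-3) = -33 + (-35 - 84)*(-3) = -33 - 119*(-3) = -33 + 357 = 324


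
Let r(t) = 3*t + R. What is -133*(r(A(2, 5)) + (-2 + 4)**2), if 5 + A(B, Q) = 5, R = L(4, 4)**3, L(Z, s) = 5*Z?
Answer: -1064532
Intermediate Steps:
R = 8000 (R = (5*4)**3 = 20**3 = 8000)
A(B, Q) = 0 (A(B, Q) = -5 + 5 = 0)
r(t) = 8000 + 3*t (r(t) = 3*t + 8000 = 8000 + 3*t)
-133*(r(A(2, 5)) + (-2 + 4)**2) = -133*((8000 + 3*0) + (-2 + 4)**2) = -133*((8000 + 0) + 2**2) = -133*(8000 + 4) = -133*8004 = -1064532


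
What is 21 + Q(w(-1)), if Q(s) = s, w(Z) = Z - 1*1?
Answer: 19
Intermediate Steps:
w(Z) = -1 + Z (w(Z) = Z - 1 = -1 + Z)
21 + Q(w(-1)) = 21 + (-1 - 1) = 21 - 2 = 19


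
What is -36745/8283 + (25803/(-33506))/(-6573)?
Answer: -245221790017/55278969438 ≈ -4.4361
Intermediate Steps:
-36745/8283 + (25803/(-33506))/(-6573) = -36745*1/8283 + (25803*(-1/33506))*(-1/6573) = -36745/8283 - 25803/33506*(-1/6573) = -36745/8283 + 8601/73411646 = -245221790017/55278969438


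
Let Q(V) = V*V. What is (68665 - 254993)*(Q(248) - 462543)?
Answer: 74724794792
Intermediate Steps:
Q(V) = V²
(68665 - 254993)*(Q(248) - 462543) = (68665 - 254993)*(248² - 462543) = -186328*(61504 - 462543) = -186328*(-401039) = 74724794792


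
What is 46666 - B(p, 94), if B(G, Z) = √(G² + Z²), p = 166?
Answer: 46666 - 2*√9098 ≈ 46475.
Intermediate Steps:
46666 - B(p, 94) = 46666 - √(166² + 94²) = 46666 - √(27556 + 8836) = 46666 - √36392 = 46666 - 2*√9098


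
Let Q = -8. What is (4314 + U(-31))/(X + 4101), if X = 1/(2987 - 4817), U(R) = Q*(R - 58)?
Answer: 9197580/7504829 ≈ 1.2256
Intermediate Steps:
U(R) = 464 - 8*R (U(R) = -8*(R - 58) = -8*(-58 + R) = 464 - 8*R)
X = -1/1830 (X = 1/(-1830) = -1/1830 ≈ -0.00054645)
(4314 + U(-31))/(X + 4101) = (4314 + (464 - 8*(-31)))/(-1/1830 + 4101) = (4314 + (464 + 248))/(7504829/1830) = (4314 + 712)*(1830/7504829) = 5026*(1830/7504829) = 9197580/7504829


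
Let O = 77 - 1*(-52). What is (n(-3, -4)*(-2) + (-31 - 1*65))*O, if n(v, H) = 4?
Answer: -13416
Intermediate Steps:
O = 129 (O = 77 + 52 = 129)
(n(-3, -4)*(-2) + (-31 - 1*65))*O = (4*(-2) + (-31 - 1*65))*129 = (-8 + (-31 - 65))*129 = (-8 - 96)*129 = -104*129 = -13416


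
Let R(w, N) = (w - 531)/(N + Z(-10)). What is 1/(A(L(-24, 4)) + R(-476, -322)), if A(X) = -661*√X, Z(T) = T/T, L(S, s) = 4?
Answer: -321/423355 ≈ -0.00075823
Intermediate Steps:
Z(T) = 1
R(w, N) = (-531 + w)/(1 + N) (R(w, N) = (w - 531)/(N + 1) = (-531 + w)/(1 + N))
1/(A(L(-24, 4)) + R(-476, -322)) = 1/(-661*√4 + (-531 - 476)/(1 - 322)) = 1/(-661*2 - 1007/(-321)) = 1/(-1322 - 1/321*(-1007)) = 1/(-1322 + 1007/321) = 1/(-423355/321) = -321/423355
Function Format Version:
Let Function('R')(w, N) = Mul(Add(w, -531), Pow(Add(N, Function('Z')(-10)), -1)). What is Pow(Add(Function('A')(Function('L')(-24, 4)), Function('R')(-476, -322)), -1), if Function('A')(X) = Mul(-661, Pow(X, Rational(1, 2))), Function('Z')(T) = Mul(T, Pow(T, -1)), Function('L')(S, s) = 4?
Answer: Rational(-321, 423355) ≈ -0.00075823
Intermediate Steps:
Function('Z')(T) = 1
Function('R')(w, N) = Mul(Pow(Add(1, N), -1), Add(-531, w)) (Function('R')(w, N) = Mul(Add(w, -531), Pow(Add(N, 1), -1)) = Mul(Add(-531, w), Pow(Add(1, N), -1)) = Mul(Pow(Add(1, N), -1), Add(-531, w)))
Pow(Add(Function('A')(Function('L')(-24, 4)), Function('R')(-476, -322)), -1) = Pow(Add(Mul(-661, Pow(4, Rational(1, 2))), Mul(Pow(Add(1, -322), -1), Add(-531, -476))), -1) = Pow(Add(Mul(-661, 2), Mul(Pow(-321, -1), -1007)), -1) = Pow(Add(-1322, Mul(Rational(-1, 321), -1007)), -1) = Pow(Add(-1322, Rational(1007, 321)), -1) = Pow(Rational(-423355, 321), -1) = Rational(-321, 423355)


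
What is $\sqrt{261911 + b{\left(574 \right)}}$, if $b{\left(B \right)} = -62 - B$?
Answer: $5 \sqrt{10451} \approx 511.15$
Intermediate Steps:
$\sqrt{261911 + b{\left(574 \right)}} = \sqrt{261911 - 636} = \sqrt{261275} = 5 \sqrt{10451}$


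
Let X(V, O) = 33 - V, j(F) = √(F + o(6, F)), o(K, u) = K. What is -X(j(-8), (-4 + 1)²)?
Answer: -33 + I*√2 ≈ -33.0 + 1.4142*I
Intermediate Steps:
j(F) = √(6 + F) (j(F) = √(F + 6) = √(6 + F))
-X(j(-8), (-4 + 1)²) = -(33 - √(6 - 8)) = -(33 - √(-2)) = -(33 - I*√2) = -33 + I*√2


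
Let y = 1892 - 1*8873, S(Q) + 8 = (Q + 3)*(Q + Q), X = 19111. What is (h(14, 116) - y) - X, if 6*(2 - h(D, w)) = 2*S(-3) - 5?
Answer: -24249/2 ≈ -12125.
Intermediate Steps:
S(Q) = -8 + 2*Q*(3 + Q) (S(Q) = -8 + (Q + 3)*(Q + Q) = -8 + (3 + Q)*(2*Q) = -8 + 2*Q*(3 + Q))
h(D, w) = 11/2 (h(D, w) = 2 - (2*(-8 + 2*(-3)² + 6*(-3)) - 5)/6 = 2 - (2*(-8 + 2*9 - 18) - 5)/6 = 2 - (2*(-8 + 18 - 18) - 5)/6 = 2 - (2*(-8) - 5)/6 = 2 - (-16 - 5)/6 = 2 - ⅙*(-21) = 2 + 7/2 = 11/2)
y = -6981 (y = 1892 - 8873 = -6981)
(h(14, 116) - y) - X = (11/2 - 1*(-6981)) - 1*19111 = (11/2 + 6981) - 19111 = 13973/2 - 19111 = -24249/2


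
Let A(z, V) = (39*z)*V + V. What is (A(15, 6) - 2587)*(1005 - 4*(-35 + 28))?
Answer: 959657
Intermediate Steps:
A(z, V) = V + 39*V*z (A(z, V) = 39*V*z + V = V + 39*V*z)
(A(15, 6) - 2587)*(1005 - 4*(-35 + 28)) = (6*(1 + 39*15) - 2587)*(1005 - 4*(-35 + 28)) = (6*(1 + 585) - 2587)*(1005 - 4*(-7)) = (6*586 - 2587)*(1005 + 28) = (3516 - 2587)*1033 = 929*1033 = 959657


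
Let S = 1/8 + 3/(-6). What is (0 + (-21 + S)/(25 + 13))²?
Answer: 81/256 ≈ 0.31641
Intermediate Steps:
S = -3/8 (S = 1*(⅛) + 3*(-⅙) = ⅛ - ½ = -3/8 ≈ -0.37500)
(0 + (-21 + S)/(25 + 13))² = (0 + (-21 - 3/8)/(25 + 13))² = (0 - 171/8/38)² = (0 - 171/8*1/38)² = (0 - 9/16)² = (-9/16)² = 81/256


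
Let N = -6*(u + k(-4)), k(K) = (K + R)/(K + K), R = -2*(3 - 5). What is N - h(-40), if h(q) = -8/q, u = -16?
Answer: 479/5 ≈ 95.800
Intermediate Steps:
R = 4 (R = -2*(-2) = 4)
k(K) = (4 + K)/(2*K) (k(K) = (K + 4)/(K + K) = (4 + K)/((2*K)) = (4 + K)*(1/(2*K)) = (4 + K)/(2*K))
N = 96 (N = -6*(-16 + (½)*(4 - 4)/(-4)) = -6*(-16 + (½)*(-¼)*0) = -6*(-16 + 0) = -6*(-16) = 96)
N - h(-40) = 96 - (-8)/(-40) = 96 - (-8)*(-1)/40 = 96 - 1*⅕ = 96 - ⅕ = 479/5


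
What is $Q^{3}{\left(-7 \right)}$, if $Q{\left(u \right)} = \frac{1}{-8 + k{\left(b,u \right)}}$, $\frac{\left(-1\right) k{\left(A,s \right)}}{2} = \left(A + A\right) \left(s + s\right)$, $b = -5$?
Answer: $- \frac{1}{23887872} \approx -4.1862 \cdot 10^{-8}$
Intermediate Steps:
$k{\left(A,s \right)} = - 8 A s$ ($k{\left(A,s \right)} = - 2 \left(A + A\right) \left(s + s\right) = - 2 \cdot 2 A 2 s = - 2 \cdot 4 A s = - 8 A s$)
$Q{\left(u \right)} = \frac{1}{-8 + 40 u}$ ($Q{\left(u \right)} = \frac{1}{-8 - - 40 u} = \frac{1}{-8 + 40 u}$)
$Q^{3}{\left(-7 \right)} = \left(\frac{1}{8 \left(-1 + 5 \left(-7\right)\right)}\right)^{3} = \left(\frac{1}{8 \left(-1 - 35\right)}\right)^{3} = \left(\frac{1}{8 \left(-36\right)}\right)^{3} = \left(\frac{1}{8} \left(- \frac{1}{36}\right)\right)^{3} = \left(- \frac{1}{288}\right)^{3} = - \frac{1}{23887872}$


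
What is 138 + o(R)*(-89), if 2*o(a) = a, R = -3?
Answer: 543/2 ≈ 271.50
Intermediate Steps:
o(a) = a/2
138 + o(R)*(-89) = 138 + ((1/2)*(-3))*(-89) = 138 - 3/2*(-89) = 138 + 267/2 = 543/2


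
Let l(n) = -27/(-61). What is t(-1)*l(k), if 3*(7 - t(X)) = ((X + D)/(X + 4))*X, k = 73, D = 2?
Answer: 192/61 ≈ 3.1475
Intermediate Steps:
l(n) = 27/61 (l(n) = -27*(-1/61) = 27/61)
t(X) = 7 - X*(2 + X)/(3*(4 + X)) (t(X) = 7 - (X + 2)/(X + 4)*X/3 = 7 - (2 + X)/(4 + X)*X/3 = 7 - X*(2 + X)/(3*(4 + X)))
t(-1)*l(k) = ((84 - 1*(-1)**2 + 19*(-1))/(3*(4 - 1)))*(27/61) = ((1/3)*(84 - 1*1 - 19)/3)*(27/61) = ((1/3)*(1/3)*(84 - 1 - 19))*(27/61) = ((1/3)*(1/3)*64)*(27/61) = (64/9)*(27/61) = 192/61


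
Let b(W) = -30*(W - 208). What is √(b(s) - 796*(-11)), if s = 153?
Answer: 11*√86 ≈ 102.01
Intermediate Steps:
b(W) = 6240 - 30*W (b(W) = -30*(-208 + W) = 6240 - 30*W)
√(b(s) - 796*(-11)) = √((6240 - 30*153) - 796*(-11)) = √((6240 - 4590) + 8756) = √(1650 + 8756) = √10406 = 11*√86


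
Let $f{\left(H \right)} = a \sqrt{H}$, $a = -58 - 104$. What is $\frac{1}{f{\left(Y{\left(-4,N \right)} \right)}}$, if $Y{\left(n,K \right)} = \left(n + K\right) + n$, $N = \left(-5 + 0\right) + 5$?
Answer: $\frac{i \sqrt{2}}{648} \approx 0.0021824 i$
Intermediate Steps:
$N = 0$ ($N = -5 + 5 = 0$)
$Y{\left(n,K \right)} = K + 2 n$ ($Y{\left(n,K \right)} = \left(K + n\right) + n = K + 2 n$)
$a = -162$
$f{\left(H \right)} = - 162 \sqrt{H}$
$\frac{1}{f{\left(Y{\left(-4,N \right)} \right)}} = \frac{1}{\left(-162\right) \sqrt{0 + 2 \left(-4\right)}} = \frac{1}{\left(-162\right) \sqrt{0 - 8}} = \frac{1}{\left(-162\right) \sqrt{-8}} = \frac{1}{\left(-162\right) 2 i \sqrt{2}} = \frac{1}{\left(-324\right) i \sqrt{2}} = \frac{i \sqrt{2}}{648}$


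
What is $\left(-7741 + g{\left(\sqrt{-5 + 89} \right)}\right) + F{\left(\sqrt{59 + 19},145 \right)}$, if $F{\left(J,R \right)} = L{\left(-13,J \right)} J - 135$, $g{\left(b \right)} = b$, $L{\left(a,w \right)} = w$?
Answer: $-7798 + 2 \sqrt{21} \approx -7788.8$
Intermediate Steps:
$F{\left(J,R \right)} = -135 + J^{2}$ ($F{\left(J,R \right)} = J J - 135 = J^{2} - 135 = -135 + J^{2}$)
$\left(-7741 + g{\left(\sqrt{-5 + 89} \right)}\right) + F{\left(\sqrt{59 + 19},145 \right)} = \left(-7741 + \sqrt{-5 + 89}\right) - \left(135 - \left(\sqrt{59 + 19}\right)^{2}\right) = \left(-7741 + \sqrt{84}\right) - \left(135 - \left(\sqrt{78}\right)^{2}\right) = \left(-7741 + 2 \sqrt{21}\right) + \left(-135 + 78\right) = \left(-7741 + 2 \sqrt{21}\right) - 57 = -7798 + 2 \sqrt{21}$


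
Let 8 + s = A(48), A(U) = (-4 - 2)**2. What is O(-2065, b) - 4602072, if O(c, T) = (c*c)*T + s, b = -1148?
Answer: -4899932344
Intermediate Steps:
A(U) = 36 (A(U) = (-6)**2 = 36)
s = 28 (s = -8 + 36 = 28)
O(c, T) = 28 + T*c**2 (O(c, T) = (c*c)*T + 28 = c**2*T + 28 = T*c**2 + 28 = 28 + T*c**2)
O(-2065, b) - 4602072 = (28 - 1148*(-2065)**2) - 4602072 = (28 - 1148*4264225) - 4602072 = (28 - 4895330300) - 4602072 = -4895330272 - 4602072 = -4899932344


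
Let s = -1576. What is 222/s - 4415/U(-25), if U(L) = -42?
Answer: 1737179/16548 ≈ 104.98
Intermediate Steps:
222/s - 4415/U(-25) = 222/(-1576) - 4415/(-42) = 222*(-1/1576) - 4415*(-1/42) = -111/788 + 4415/42 = 1737179/16548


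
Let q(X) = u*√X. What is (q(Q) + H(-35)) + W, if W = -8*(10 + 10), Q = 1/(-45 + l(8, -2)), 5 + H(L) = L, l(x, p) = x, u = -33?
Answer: -200 - 33*I*√37/37 ≈ -200.0 - 5.4252*I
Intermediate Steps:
H(L) = -5 + L
Q = -1/37 (Q = 1/(-45 + 8) = 1/(-37) = -1/37 ≈ -0.027027)
W = -160 (W = -8*20 = -160)
q(X) = -33*√X
(q(Q) + H(-35)) + W = (-33*I*√37/37 + (-5 - 35)) - 160 = (-33*I*√37/37 - 40) - 160 = (-40 - 33*I*√37/37) - 160 = -200 - 33*I*√37/37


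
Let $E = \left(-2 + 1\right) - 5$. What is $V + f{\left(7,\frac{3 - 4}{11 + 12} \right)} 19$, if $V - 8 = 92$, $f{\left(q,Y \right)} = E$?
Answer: $-14$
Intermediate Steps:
$E = -6$ ($E = -1 - 5 = -6$)
$f{\left(q,Y \right)} = -6$
$V = 100$ ($V = 8 + 92 = 100$)
$V + f{\left(7,\frac{3 - 4}{11 + 12} \right)} 19 = 100 - 114 = -14$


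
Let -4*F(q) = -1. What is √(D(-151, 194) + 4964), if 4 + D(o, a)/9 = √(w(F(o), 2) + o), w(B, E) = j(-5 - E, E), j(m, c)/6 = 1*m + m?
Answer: √(4928 + 9*I*√235) ≈ 70.207 + 0.9826*I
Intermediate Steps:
F(q) = ¼ (F(q) = -¼*(-1) = ¼)
j(m, c) = 12*m (j(m, c) = 6*(1*m + m) = 6*(m + m) = 6*(2*m) = 12*m)
w(B, E) = -60 - 12*E (w(B, E) = 12*(-5 - E) = -60 - 12*E)
D(o, a) = -36 + 9*√(-84 + o) (D(o, a) = -36 + 9*√((-60 - 12*2) + o) = -36 + 9*√((-60 - 24) + o) = -36 + 9*√(-84 + o))
√(D(-151, 194) + 4964) = √((-36 + 9*√(-84 - 151)) + 4964) = √((-36 + 9*√(-235)) + 4964) = √((-36 + 9*(I*√235)) + 4964) = √((-36 + 9*I*√235) + 4964) = √(4928 + 9*I*√235)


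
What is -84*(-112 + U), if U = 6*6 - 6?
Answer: 6888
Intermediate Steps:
U = 30 (U = 36 - 6 = 30)
-84*(-112 + U) = -84*(-112 + 30) = -84*(-82) = 6888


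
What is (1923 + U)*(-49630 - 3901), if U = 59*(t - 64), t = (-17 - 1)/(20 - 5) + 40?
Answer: -116751111/5 ≈ -2.3350e+7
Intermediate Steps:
t = 194/5 (t = -18/15 + 40 = -18*1/15 + 40 = -6/5 + 40 = 194/5 ≈ 38.800)
U = -7434/5 (U = 59*(194/5 - 64) = 59*(-126/5) = -7434/5 ≈ -1486.8)
(1923 + U)*(-49630 - 3901) = (1923 - 7434/5)*(-49630 - 3901) = (2181/5)*(-53531) = -116751111/5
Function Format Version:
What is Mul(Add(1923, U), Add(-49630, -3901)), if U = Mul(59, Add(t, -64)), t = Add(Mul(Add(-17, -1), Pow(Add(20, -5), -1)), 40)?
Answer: Rational(-116751111, 5) ≈ -2.3350e+7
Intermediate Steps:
t = Rational(194, 5) (t = Add(Mul(-18, Pow(15, -1)), 40) = Add(Mul(-18, Rational(1, 15)), 40) = Add(Rational(-6, 5), 40) = Rational(194, 5) ≈ 38.800)
U = Rational(-7434, 5) (U = Mul(59, Add(Rational(194, 5), -64)) = Mul(59, Rational(-126, 5)) = Rational(-7434, 5) ≈ -1486.8)
Mul(Add(1923, U), Add(-49630, -3901)) = Mul(Add(1923, Rational(-7434, 5)), Add(-49630, -3901)) = Mul(Rational(2181, 5), -53531) = Rational(-116751111, 5)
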